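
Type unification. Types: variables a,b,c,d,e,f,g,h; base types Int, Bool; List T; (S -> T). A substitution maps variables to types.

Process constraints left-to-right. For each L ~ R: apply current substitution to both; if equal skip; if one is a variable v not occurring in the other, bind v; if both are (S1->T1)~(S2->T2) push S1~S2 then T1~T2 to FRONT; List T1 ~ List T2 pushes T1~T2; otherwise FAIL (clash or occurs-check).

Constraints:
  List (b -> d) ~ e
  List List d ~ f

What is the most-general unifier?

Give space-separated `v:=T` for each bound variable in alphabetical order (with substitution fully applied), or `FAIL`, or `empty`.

step 1: unify List (b -> d) ~ e  [subst: {-} | 1 pending]
  bind e := List (b -> d)
step 2: unify List List d ~ f  [subst: {e:=List (b -> d)} | 0 pending]
  bind f := List List d

Answer: e:=List (b -> d) f:=List List d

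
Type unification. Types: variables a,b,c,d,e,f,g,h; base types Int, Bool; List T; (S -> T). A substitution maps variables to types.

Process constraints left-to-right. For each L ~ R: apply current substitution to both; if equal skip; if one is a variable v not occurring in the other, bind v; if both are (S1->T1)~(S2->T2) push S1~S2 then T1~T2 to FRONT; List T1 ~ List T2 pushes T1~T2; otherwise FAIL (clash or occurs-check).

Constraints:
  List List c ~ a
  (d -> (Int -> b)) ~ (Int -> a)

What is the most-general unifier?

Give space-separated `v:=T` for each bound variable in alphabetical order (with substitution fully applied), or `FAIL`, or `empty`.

step 1: unify List List c ~ a  [subst: {-} | 1 pending]
  bind a := List List c
step 2: unify (d -> (Int -> b)) ~ (Int -> List List c)  [subst: {a:=List List c} | 0 pending]
  -> decompose arrow: push d~Int, (Int -> b)~List List c
step 3: unify d ~ Int  [subst: {a:=List List c} | 1 pending]
  bind d := Int
step 4: unify (Int -> b) ~ List List c  [subst: {a:=List List c, d:=Int} | 0 pending]
  clash: (Int -> b) vs List List c

Answer: FAIL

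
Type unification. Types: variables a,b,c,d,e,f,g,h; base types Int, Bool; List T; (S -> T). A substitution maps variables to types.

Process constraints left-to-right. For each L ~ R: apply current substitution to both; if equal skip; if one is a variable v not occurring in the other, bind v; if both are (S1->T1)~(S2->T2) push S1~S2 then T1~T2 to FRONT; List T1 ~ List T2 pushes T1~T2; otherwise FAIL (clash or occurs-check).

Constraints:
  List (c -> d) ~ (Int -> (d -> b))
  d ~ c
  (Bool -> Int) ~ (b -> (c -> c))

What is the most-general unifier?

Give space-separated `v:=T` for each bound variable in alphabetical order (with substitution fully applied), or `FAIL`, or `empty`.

Answer: FAIL

Derivation:
step 1: unify List (c -> d) ~ (Int -> (d -> b))  [subst: {-} | 2 pending]
  clash: List (c -> d) vs (Int -> (d -> b))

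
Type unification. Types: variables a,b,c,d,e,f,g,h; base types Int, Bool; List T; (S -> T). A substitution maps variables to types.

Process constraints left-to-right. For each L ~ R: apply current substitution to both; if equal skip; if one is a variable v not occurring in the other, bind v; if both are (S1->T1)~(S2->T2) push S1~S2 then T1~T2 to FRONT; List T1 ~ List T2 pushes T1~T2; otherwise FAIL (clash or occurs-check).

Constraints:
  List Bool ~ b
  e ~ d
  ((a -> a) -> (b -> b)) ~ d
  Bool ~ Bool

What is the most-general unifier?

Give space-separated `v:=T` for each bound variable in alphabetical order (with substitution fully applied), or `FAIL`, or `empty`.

Answer: b:=List Bool d:=((a -> a) -> (List Bool -> List Bool)) e:=((a -> a) -> (List Bool -> List Bool))

Derivation:
step 1: unify List Bool ~ b  [subst: {-} | 3 pending]
  bind b := List Bool
step 2: unify e ~ d  [subst: {b:=List Bool} | 2 pending]
  bind e := d
step 3: unify ((a -> a) -> (List Bool -> List Bool)) ~ d  [subst: {b:=List Bool, e:=d} | 1 pending]
  bind d := ((a -> a) -> (List Bool -> List Bool))
step 4: unify Bool ~ Bool  [subst: {b:=List Bool, e:=d, d:=((a -> a) -> (List Bool -> List Bool))} | 0 pending]
  -> identical, skip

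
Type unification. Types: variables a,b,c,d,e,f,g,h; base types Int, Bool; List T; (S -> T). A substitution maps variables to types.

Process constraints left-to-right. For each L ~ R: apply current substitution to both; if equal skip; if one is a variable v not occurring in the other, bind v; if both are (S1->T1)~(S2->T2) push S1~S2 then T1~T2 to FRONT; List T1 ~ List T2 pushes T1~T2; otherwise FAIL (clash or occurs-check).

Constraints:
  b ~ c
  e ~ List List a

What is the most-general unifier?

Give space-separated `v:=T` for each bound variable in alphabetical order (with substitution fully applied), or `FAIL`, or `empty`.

Answer: b:=c e:=List List a

Derivation:
step 1: unify b ~ c  [subst: {-} | 1 pending]
  bind b := c
step 2: unify e ~ List List a  [subst: {b:=c} | 0 pending]
  bind e := List List a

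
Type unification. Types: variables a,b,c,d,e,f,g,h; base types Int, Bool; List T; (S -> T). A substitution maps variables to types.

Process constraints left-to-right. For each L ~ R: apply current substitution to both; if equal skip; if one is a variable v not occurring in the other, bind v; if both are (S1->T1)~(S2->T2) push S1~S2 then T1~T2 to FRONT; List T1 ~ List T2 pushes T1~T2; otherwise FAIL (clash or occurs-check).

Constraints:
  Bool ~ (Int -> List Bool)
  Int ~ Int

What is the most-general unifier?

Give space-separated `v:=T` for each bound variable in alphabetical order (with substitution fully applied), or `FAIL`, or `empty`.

step 1: unify Bool ~ (Int -> List Bool)  [subst: {-} | 1 pending]
  clash: Bool vs (Int -> List Bool)

Answer: FAIL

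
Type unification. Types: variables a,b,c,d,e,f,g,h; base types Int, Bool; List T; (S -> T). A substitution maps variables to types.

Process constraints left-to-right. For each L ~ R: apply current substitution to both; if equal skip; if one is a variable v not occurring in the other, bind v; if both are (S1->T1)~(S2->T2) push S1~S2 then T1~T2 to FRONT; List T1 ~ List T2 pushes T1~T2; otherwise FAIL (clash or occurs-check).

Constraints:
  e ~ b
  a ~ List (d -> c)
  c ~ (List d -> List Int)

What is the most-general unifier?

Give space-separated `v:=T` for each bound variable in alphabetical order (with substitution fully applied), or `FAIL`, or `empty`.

Answer: a:=List (d -> (List d -> List Int)) c:=(List d -> List Int) e:=b

Derivation:
step 1: unify e ~ b  [subst: {-} | 2 pending]
  bind e := b
step 2: unify a ~ List (d -> c)  [subst: {e:=b} | 1 pending]
  bind a := List (d -> c)
step 3: unify c ~ (List d -> List Int)  [subst: {e:=b, a:=List (d -> c)} | 0 pending]
  bind c := (List d -> List Int)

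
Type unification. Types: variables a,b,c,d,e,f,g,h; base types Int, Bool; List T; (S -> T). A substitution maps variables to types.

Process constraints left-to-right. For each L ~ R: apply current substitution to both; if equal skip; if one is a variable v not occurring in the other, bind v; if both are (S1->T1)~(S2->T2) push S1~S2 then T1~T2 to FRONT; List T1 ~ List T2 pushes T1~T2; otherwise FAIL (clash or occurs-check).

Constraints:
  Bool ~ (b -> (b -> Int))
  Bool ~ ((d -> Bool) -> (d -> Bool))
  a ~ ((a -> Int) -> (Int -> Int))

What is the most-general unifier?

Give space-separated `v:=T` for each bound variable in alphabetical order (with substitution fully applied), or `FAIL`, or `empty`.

step 1: unify Bool ~ (b -> (b -> Int))  [subst: {-} | 2 pending]
  clash: Bool vs (b -> (b -> Int))

Answer: FAIL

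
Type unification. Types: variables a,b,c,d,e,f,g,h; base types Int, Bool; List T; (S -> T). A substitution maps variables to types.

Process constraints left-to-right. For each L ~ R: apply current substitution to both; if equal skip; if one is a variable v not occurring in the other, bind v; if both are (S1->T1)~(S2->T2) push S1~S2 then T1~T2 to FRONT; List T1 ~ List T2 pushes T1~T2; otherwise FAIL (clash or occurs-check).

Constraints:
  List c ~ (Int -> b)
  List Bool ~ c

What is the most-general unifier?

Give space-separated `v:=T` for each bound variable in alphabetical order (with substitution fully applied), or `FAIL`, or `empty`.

Answer: FAIL

Derivation:
step 1: unify List c ~ (Int -> b)  [subst: {-} | 1 pending]
  clash: List c vs (Int -> b)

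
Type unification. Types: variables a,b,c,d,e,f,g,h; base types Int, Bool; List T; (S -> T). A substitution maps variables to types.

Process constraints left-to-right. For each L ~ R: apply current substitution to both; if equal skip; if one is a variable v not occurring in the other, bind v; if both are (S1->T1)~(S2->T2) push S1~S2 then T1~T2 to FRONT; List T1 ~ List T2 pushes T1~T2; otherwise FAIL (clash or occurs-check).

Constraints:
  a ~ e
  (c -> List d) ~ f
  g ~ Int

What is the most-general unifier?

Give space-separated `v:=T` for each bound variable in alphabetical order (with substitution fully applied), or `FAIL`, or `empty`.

step 1: unify a ~ e  [subst: {-} | 2 pending]
  bind a := e
step 2: unify (c -> List d) ~ f  [subst: {a:=e} | 1 pending]
  bind f := (c -> List d)
step 3: unify g ~ Int  [subst: {a:=e, f:=(c -> List d)} | 0 pending]
  bind g := Int

Answer: a:=e f:=(c -> List d) g:=Int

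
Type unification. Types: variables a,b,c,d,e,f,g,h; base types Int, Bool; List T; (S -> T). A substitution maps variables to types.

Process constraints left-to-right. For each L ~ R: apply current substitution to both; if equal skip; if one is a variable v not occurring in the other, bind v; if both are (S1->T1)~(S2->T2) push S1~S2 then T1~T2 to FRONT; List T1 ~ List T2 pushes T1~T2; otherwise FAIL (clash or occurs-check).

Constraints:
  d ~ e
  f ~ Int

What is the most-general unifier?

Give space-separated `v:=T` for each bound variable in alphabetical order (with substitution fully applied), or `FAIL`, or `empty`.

Answer: d:=e f:=Int

Derivation:
step 1: unify d ~ e  [subst: {-} | 1 pending]
  bind d := e
step 2: unify f ~ Int  [subst: {d:=e} | 0 pending]
  bind f := Int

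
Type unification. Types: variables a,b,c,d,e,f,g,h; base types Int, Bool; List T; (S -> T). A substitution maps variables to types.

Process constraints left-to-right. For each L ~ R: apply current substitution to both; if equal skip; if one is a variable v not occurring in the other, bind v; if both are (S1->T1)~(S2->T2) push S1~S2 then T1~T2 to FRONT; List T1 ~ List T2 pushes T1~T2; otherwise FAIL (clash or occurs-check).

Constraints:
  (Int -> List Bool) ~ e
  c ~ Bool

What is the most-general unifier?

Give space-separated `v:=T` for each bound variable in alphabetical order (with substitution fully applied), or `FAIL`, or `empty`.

Answer: c:=Bool e:=(Int -> List Bool)

Derivation:
step 1: unify (Int -> List Bool) ~ e  [subst: {-} | 1 pending]
  bind e := (Int -> List Bool)
step 2: unify c ~ Bool  [subst: {e:=(Int -> List Bool)} | 0 pending]
  bind c := Bool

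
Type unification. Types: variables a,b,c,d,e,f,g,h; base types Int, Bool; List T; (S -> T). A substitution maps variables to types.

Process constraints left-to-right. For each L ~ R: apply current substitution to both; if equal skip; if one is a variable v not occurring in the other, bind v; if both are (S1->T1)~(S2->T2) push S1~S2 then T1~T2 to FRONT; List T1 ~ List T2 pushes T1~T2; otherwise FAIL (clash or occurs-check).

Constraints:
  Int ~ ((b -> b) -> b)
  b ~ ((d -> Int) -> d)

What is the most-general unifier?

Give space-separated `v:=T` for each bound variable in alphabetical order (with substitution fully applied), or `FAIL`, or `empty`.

step 1: unify Int ~ ((b -> b) -> b)  [subst: {-} | 1 pending]
  clash: Int vs ((b -> b) -> b)

Answer: FAIL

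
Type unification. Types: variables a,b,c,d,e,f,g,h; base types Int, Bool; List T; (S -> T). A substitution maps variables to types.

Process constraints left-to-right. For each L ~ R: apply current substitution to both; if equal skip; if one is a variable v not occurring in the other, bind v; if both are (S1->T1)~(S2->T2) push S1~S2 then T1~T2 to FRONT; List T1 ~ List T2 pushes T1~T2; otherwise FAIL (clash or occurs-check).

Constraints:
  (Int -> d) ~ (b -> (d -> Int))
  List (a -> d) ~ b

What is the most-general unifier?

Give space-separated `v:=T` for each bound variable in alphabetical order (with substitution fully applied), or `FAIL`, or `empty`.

step 1: unify (Int -> d) ~ (b -> (d -> Int))  [subst: {-} | 1 pending]
  -> decompose arrow: push Int~b, d~(d -> Int)
step 2: unify Int ~ b  [subst: {-} | 2 pending]
  bind b := Int
step 3: unify d ~ (d -> Int)  [subst: {b:=Int} | 1 pending]
  occurs-check fail: d in (d -> Int)

Answer: FAIL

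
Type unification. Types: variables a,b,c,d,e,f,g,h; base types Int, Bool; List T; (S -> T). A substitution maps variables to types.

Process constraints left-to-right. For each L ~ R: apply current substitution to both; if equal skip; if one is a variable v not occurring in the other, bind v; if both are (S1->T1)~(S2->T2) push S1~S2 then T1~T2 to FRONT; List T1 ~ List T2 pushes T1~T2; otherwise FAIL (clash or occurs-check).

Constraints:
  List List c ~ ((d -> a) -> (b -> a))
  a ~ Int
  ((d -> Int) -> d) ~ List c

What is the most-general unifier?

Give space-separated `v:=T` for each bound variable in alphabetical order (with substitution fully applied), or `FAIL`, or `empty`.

step 1: unify List List c ~ ((d -> a) -> (b -> a))  [subst: {-} | 2 pending]
  clash: List List c vs ((d -> a) -> (b -> a))

Answer: FAIL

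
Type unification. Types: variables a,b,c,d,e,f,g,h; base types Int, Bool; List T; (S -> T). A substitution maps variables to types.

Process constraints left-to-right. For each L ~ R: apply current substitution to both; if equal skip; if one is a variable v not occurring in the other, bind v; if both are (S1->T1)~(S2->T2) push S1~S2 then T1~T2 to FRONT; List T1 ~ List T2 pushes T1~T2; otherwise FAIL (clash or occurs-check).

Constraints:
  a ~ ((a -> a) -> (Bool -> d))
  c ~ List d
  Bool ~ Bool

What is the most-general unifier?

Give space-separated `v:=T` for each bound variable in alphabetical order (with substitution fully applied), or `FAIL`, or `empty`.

step 1: unify a ~ ((a -> a) -> (Bool -> d))  [subst: {-} | 2 pending]
  occurs-check fail: a in ((a -> a) -> (Bool -> d))

Answer: FAIL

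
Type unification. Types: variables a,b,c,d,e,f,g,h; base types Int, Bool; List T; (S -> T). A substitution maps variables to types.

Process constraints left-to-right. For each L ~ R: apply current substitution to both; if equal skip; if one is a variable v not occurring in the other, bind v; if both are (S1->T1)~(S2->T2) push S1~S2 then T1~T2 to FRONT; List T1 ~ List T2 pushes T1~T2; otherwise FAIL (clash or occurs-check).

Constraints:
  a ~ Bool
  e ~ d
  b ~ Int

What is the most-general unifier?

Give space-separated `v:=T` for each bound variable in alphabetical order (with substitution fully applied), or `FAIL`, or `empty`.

step 1: unify a ~ Bool  [subst: {-} | 2 pending]
  bind a := Bool
step 2: unify e ~ d  [subst: {a:=Bool} | 1 pending]
  bind e := d
step 3: unify b ~ Int  [subst: {a:=Bool, e:=d} | 0 pending]
  bind b := Int

Answer: a:=Bool b:=Int e:=d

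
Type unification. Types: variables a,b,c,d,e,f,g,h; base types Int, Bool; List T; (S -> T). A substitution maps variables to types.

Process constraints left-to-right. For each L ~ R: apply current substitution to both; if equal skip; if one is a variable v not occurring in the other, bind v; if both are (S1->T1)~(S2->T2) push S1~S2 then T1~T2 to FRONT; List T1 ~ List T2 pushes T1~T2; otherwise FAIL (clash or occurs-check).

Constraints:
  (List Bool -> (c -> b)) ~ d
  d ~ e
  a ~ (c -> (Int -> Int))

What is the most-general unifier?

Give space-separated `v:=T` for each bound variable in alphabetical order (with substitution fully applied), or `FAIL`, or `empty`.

Answer: a:=(c -> (Int -> Int)) d:=(List Bool -> (c -> b)) e:=(List Bool -> (c -> b))

Derivation:
step 1: unify (List Bool -> (c -> b)) ~ d  [subst: {-} | 2 pending]
  bind d := (List Bool -> (c -> b))
step 2: unify (List Bool -> (c -> b)) ~ e  [subst: {d:=(List Bool -> (c -> b))} | 1 pending]
  bind e := (List Bool -> (c -> b))
step 3: unify a ~ (c -> (Int -> Int))  [subst: {d:=(List Bool -> (c -> b)), e:=(List Bool -> (c -> b))} | 0 pending]
  bind a := (c -> (Int -> Int))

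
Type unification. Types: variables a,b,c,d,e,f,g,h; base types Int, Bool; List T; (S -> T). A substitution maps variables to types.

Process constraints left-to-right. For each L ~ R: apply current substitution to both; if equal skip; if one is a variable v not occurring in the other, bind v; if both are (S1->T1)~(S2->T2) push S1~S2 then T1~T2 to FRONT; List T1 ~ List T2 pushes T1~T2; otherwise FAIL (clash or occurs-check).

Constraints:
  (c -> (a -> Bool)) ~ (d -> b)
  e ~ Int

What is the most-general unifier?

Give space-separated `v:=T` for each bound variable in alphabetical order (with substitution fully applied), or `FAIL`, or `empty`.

Answer: b:=(a -> Bool) c:=d e:=Int

Derivation:
step 1: unify (c -> (a -> Bool)) ~ (d -> b)  [subst: {-} | 1 pending]
  -> decompose arrow: push c~d, (a -> Bool)~b
step 2: unify c ~ d  [subst: {-} | 2 pending]
  bind c := d
step 3: unify (a -> Bool) ~ b  [subst: {c:=d} | 1 pending]
  bind b := (a -> Bool)
step 4: unify e ~ Int  [subst: {c:=d, b:=(a -> Bool)} | 0 pending]
  bind e := Int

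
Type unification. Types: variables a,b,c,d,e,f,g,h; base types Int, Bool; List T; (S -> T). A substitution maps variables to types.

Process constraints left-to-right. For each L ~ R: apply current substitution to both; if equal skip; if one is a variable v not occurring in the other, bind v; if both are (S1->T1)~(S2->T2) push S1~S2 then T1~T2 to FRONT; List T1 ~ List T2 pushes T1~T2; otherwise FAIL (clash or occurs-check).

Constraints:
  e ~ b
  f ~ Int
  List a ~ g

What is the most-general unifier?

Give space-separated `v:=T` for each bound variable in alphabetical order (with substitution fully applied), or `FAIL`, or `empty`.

step 1: unify e ~ b  [subst: {-} | 2 pending]
  bind e := b
step 2: unify f ~ Int  [subst: {e:=b} | 1 pending]
  bind f := Int
step 3: unify List a ~ g  [subst: {e:=b, f:=Int} | 0 pending]
  bind g := List a

Answer: e:=b f:=Int g:=List a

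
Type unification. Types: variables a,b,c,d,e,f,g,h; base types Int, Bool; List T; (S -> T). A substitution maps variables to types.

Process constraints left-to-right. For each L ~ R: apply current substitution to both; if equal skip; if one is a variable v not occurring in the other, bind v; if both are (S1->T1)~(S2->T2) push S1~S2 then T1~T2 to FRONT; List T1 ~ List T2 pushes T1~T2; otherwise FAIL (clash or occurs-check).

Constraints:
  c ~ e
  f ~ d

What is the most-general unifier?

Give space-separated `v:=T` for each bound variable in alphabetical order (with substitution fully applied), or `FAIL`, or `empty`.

step 1: unify c ~ e  [subst: {-} | 1 pending]
  bind c := e
step 2: unify f ~ d  [subst: {c:=e} | 0 pending]
  bind f := d

Answer: c:=e f:=d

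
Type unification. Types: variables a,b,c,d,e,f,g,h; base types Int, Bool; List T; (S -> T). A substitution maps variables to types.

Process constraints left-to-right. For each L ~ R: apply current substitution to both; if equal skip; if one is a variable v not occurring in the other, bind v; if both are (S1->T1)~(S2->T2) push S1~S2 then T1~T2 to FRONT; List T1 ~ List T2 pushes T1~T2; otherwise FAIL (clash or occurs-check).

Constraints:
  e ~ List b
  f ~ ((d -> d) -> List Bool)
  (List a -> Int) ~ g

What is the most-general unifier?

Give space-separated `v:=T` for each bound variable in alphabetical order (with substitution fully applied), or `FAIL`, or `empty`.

step 1: unify e ~ List b  [subst: {-} | 2 pending]
  bind e := List b
step 2: unify f ~ ((d -> d) -> List Bool)  [subst: {e:=List b} | 1 pending]
  bind f := ((d -> d) -> List Bool)
step 3: unify (List a -> Int) ~ g  [subst: {e:=List b, f:=((d -> d) -> List Bool)} | 0 pending]
  bind g := (List a -> Int)

Answer: e:=List b f:=((d -> d) -> List Bool) g:=(List a -> Int)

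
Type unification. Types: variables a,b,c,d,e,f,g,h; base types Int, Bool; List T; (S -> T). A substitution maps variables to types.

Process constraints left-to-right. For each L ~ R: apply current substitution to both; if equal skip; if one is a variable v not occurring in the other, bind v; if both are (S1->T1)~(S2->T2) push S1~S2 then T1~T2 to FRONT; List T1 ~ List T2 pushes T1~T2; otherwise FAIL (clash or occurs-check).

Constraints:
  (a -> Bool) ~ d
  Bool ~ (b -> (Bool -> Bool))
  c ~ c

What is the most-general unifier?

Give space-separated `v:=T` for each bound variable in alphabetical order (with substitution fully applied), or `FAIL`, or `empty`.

Answer: FAIL

Derivation:
step 1: unify (a -> Bool) ~ d  [subst: {-} | 2 pending]
  bind d := (a -> Bool)
step 2: unify Bool ~ (b -> (Bool -> Bool))  [subst: {d:=(a -> Bool)} | 1 pending]
  clash: Bool vs (b -> (Bool -> Bool))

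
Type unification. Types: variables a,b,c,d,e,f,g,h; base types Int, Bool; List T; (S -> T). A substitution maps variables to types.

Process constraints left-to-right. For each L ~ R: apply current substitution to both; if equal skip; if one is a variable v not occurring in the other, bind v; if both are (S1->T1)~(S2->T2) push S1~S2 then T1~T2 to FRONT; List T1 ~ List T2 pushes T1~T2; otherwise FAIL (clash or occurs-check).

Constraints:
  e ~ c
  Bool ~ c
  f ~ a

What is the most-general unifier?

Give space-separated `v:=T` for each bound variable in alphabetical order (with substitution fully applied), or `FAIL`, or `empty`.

Answer: c:=Bool e:=Bool f:=a

Derivation:
step 1: unify e ~ c  [subst: {-} | 2 pending]
  bind e := c
step 2: unify Bool ~ c  [subst: {e:=c} | 1 pending]
  bind c := Bool
step 3: unify f ~ a  [subst: {e:=c, c:=Bool} | 0 pending]
  bind f := a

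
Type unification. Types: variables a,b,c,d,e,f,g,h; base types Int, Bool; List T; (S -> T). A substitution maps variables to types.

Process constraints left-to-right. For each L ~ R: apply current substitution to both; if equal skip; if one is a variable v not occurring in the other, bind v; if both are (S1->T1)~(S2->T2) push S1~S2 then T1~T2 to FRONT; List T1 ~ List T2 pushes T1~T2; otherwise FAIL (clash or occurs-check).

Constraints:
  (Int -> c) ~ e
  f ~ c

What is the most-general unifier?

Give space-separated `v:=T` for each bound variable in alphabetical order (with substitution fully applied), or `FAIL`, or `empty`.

step 1: unify (Int -> c) ~ e  [subst: {-} | 1 pending]
  bind e := (Int -> c)
step 2: unify f ~ c  [subst: {e:=(Int -> c)} | 0 pending]
  bind f := c

Answer: e:=(Int -> c) f:=c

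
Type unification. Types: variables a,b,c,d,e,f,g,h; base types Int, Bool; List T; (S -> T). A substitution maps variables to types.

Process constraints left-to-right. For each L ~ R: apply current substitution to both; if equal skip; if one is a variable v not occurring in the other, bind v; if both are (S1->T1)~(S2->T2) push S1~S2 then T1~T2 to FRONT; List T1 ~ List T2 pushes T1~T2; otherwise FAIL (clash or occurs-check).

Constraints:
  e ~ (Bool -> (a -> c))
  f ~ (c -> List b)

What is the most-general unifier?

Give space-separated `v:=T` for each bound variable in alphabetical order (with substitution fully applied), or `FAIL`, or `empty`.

step 1: unify e ~ (Bool -> (a -> c))  [subst: {-} | 1 pending]
  bind e := (Bool -> (a -> c))
step 2: unify f ~ (c -> List b)  [subst: {e:=(Bool -> (a -> c))} | 0 pending]
  bind f := (c -> List b)

Answer: e:=(Bool -> (a -> c)) f:=(c -> List b)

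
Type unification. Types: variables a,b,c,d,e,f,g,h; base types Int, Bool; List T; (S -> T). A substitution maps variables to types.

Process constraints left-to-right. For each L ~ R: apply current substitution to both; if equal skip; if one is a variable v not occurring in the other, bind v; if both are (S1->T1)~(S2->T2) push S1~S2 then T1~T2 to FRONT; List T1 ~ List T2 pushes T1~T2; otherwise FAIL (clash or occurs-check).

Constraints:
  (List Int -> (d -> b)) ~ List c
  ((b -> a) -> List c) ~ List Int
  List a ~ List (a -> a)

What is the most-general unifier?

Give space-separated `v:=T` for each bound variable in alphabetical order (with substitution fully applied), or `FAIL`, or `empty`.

Answer: FAIL

Derivation:
step 1: unify (List Int -> (d -> b)) ~ List c  [subst: {-} | 2 pending]
  clash: (List Int -> (d -> b)) vs List c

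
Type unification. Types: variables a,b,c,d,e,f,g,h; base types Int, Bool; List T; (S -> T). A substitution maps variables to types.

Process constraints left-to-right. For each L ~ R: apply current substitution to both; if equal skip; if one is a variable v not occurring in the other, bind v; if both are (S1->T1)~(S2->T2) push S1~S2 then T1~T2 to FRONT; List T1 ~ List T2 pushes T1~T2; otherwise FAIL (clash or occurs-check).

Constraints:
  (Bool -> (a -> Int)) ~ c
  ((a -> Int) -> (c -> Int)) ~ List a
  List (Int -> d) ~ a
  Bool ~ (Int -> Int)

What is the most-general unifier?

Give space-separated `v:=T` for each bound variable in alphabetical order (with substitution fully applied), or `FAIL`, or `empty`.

Answer: FAIL

Derivation:
step 1: unify (Bool -> (a -> Int)) ~ c  [subst: {-} | 3 pending]
  bind c := (Bool -> (a -> Int))
step 2: unify ((a -> Int) -> ((Bool -> (a -> Int)) -> Int)) ~ List a  [subst: {c:=(Bool -> (a -> Int))} | 2 pending]
  clash: ((a -> Int) -> ((Bool -> (a -> Int)) -> Int)) vs List a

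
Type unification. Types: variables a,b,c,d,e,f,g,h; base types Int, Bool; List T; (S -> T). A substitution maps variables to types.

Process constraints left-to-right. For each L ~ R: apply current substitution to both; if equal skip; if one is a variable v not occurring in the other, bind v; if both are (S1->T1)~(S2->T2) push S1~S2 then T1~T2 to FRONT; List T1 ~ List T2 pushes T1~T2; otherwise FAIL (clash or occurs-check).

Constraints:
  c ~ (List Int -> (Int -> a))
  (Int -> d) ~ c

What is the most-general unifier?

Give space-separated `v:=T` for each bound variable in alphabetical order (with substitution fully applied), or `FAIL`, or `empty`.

Answer: FAIL

Derivation:
step 1: unify c ~ (List Int -> (Int -> a))  [subst: {-} | 1 pending]
  bind c := (List Int -> (Int -> a))
step 2: unify (Int -> d) ~ (List Int -> (Int -> a))  [subst: {c:=(List Int -> (Int -> a))} | 0 pending]
  -> decompose arrow: push Int~List Int, d~(Int -> a)
step 3: unify Int ~ List Int  [subst: {c:=(List Int -> (Int -> a))} | 1 pending]
  clash: Int vs List Int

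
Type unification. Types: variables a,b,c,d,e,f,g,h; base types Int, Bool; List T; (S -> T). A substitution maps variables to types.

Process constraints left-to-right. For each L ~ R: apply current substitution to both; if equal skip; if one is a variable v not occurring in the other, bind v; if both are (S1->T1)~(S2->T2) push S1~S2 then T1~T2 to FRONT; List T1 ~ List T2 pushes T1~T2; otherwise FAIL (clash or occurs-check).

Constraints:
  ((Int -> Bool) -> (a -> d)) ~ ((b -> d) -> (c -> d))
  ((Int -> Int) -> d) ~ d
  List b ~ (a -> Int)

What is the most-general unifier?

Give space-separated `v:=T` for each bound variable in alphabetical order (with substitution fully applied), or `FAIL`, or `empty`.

Answer: FAIL

Derivation:
step 1: unify ((Int -> Bool) -> (a -> d)) ~ ((b -> d) -> (c -> d))  [subst: {-} | 2 pending]
  -> decompose arrow: push (Int -> Bool)~(b -> d), (a -> d)~(c -> d)
step 2: unify (Int -> Bool) ~ (b -> d)  [subst: {-} | 3 pending]
  -> decompose arrow: push Int~b, Bool~d
step 3: unify Int ~ b  [subst: {-} | 4 pending]
  bind b := Int
step 4: unify Bool ~ d  [subst: {b:=Int} | 3 pending]
  bind d := Bool
step 5: unify (a -> Bool) ~ (c -> Bool)  [subst: {b:=Int, d:=Bool} | 2 pending]
  -> decompose arrow: push a~c, Bool~Bool
step 6: unify a ~ c  [subst: {b:=Int, d:=Bool} | 3 pending]
  bind a := c
step 7: unify Bool ~ Bool  [subst: {b:=Int, d:=Bool, a:=c} | 2 pending]
  -> identical, skip
step 8: unify ((Int -> Int) -> Bool) ~ Bool  [subst: {b:=Int, d:=Bool, a:=c} | 1 pending]
  clash: ((Int -> Int) -> Bool) vs Bool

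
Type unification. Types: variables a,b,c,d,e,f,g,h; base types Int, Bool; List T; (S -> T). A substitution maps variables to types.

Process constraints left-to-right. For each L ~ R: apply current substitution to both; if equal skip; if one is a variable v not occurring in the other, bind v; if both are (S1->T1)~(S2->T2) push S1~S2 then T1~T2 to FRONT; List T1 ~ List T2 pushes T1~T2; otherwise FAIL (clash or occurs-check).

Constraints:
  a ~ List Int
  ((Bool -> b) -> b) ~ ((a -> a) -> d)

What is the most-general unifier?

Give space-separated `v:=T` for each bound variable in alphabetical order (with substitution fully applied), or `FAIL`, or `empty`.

step 1: unify a ~ List Int  [subst: {-} | 1 pending]
  bind a := List Int
step 2: unify ((Bool -> b) -> b) ~ ((List Int -> List Int) -> d)  [subst: {a:=List Int} | 0 pending]
  -> decompose arrow: push (Bool -> b)~(List Int -> List Int), b~d
step 3: unify (Bool -> b) ~ (List Int -> List Int)  [subst: {a:=List Int} | 1 pending]
  -> decompose arrow: push Bool~List Int, b~List Int
step 4: unify Bool ~ List Int  [subst: {a:=List Int} | 2 pending]
  clash: Bool vs List Int

Answer: FAIL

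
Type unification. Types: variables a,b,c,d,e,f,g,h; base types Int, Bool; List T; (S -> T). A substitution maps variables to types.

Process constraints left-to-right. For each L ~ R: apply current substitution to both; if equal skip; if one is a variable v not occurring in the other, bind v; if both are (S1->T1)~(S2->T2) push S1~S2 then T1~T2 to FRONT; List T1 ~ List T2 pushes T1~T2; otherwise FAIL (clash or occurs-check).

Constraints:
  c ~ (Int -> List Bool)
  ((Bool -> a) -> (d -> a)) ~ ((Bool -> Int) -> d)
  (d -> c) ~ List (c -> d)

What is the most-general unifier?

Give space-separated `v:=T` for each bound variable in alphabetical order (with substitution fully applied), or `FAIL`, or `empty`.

step 1: unify c ~ (Int -> List Bool)  [subst: {-} | 2 pending]
  bind c := (Int -> List Bool)
step 2: unify ((Bool -> a) -> (d -> a)) ~ ((Bool -> Int) -> d)  [subst: {c:=(Int -> List Bool)} | 1 pending]
  -> decompose arrow: push (Bool -> a)~(Bool -> Int), (d -> a)~d
step 3: unify (Bool -> a) ~ (Bool -> Int)  [subst: {c:=(Int -> List Bool)} | 2 pending]
  -> decompose arrow: push Bool~Bool, a~Int
step 4: unify Bool ~ Bool  [subst: {c:=(Int -> List Bool)} | 3 pending]
  -> identical, skip
step 5: unify a ~ Int  [subst: {c:=(Int -> List Bool)} | 2 pending]
  bind a := Int
step 6: unify (d -> Int) ~ d  [subst: {c:=(Int -> List Bool), a:=Int} | 1 pending]
  occurs-check fail

Answer: FAIL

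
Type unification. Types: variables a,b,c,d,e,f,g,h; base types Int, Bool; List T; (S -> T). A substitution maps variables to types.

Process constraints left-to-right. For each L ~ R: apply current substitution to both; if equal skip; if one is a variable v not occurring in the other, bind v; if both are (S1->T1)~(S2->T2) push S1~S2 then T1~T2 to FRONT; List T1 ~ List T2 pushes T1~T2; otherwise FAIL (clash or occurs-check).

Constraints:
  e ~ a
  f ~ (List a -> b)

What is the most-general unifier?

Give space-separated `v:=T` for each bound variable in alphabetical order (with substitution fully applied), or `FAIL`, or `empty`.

step 1: unify e ~ a  [subst: {-} | 1 pending]
  bind e := a
step 2: unify f ~ (List a -> b)  [subst: {e:=a} | 0 pending]
  bind f := (List a -> b)

Answer: e:=a f:=(List a -> b)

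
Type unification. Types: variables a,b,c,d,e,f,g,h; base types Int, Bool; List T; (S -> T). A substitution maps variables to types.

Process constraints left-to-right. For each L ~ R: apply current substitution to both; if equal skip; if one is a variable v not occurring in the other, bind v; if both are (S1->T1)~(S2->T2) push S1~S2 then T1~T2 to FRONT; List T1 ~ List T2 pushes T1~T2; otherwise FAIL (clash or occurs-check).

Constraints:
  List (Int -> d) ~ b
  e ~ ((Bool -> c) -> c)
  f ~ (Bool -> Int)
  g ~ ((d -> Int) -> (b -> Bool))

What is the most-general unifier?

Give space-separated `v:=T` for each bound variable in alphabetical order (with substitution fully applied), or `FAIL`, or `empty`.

step 1: unify List (Int -> d) ~ b  [subst: {-} | 3 pending]
  bind b := List (Int -> d)
step 2: unify e ~ ((Bool -> c) -> c)  [subst: {b:=List (Int -> d)} | 2 pending]
  bind e := ((Bool -> c) -> c)
step 3: unify f ~ (Bool -> Int)  [subst: {b:=List (Int -> d), e:=((Bool -> c) -> c)} | 1 pending]
  bind f := (Bool -> Int)
step 4: unify g ~ ((d -> Int) -> (List (Int -> d) -> Bool))  [subst: {b:=List (Int -> d), e:=((Bool -> c) -> c), f:=(Bool -> Int)} | 0 pending]
  bind g := ((d -> Int) -> (List (Int -> d) -> Bool))

Answer: b:=List (Int -> d) e:=((Bool -> c) -> c) f:=(Bool -> Int) g:=((d -> Int) -> (List (Int -> d) -> Bool))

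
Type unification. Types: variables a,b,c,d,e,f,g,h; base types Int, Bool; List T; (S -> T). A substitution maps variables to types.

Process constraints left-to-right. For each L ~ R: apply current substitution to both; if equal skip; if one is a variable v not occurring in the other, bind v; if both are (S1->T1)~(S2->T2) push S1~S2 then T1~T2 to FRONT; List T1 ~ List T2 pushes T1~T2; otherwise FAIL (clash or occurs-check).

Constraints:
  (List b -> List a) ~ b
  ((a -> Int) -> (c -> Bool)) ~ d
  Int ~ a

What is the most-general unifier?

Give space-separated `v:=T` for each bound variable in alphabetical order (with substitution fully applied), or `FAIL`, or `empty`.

Answer: FAIL

Derivation:
step 1: unify (List b -> List a) ~ b  [subst: {-} | 2 pending]
  occurs-check fail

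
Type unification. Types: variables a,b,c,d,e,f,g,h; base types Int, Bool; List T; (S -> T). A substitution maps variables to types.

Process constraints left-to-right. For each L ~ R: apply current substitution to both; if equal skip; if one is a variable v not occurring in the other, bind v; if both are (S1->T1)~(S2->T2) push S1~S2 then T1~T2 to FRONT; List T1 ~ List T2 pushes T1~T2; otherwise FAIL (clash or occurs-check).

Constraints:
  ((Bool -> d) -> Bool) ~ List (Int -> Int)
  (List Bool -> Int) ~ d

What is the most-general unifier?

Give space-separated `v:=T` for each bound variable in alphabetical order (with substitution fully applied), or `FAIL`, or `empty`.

step 1: unify ((Bool -> d) -> Bool) ~ List (Int -> Int)  [subst: {-} | 1 pending]
  clash: ((Bool -> d) -> Bool) vs List (Int -> Int)

Answer: FAIL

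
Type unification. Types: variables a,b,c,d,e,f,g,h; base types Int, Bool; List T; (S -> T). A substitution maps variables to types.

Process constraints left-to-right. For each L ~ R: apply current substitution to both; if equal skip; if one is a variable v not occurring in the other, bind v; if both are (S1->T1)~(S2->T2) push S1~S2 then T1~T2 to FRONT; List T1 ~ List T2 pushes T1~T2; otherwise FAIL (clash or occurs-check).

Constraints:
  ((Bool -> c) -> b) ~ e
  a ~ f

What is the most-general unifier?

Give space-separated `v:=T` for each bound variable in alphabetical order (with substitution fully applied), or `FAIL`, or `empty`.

step 1: unify ((Bool -> c) -> b) ~ e  [subst: {-} | 1 pending]
  bind e := ((Bool -> c) -> b)
step 2: unify a ~ f  [subst: {e:=((Bool -> c) -> b)} | 0 pending]
  bind a := f

Answer: a:=f e:=((Bool -> c) -> b)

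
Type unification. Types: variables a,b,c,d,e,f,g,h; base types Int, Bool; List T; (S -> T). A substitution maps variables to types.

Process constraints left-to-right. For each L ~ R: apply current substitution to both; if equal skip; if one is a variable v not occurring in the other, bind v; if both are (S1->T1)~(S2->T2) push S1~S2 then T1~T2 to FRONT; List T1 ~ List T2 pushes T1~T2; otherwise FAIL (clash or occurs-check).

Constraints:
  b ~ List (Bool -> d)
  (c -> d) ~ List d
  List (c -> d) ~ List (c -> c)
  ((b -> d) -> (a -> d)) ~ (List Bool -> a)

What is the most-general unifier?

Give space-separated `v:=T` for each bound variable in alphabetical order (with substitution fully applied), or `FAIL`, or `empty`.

Answer: FAIL

Derivation:
step 1: unify b ~ List (Bool -> d)  [subst: {-} | 3 pending]
  bind b := List (Bool -> d)
step 2: unify (c -> d) ~ List d  [subst: {b:=List (Bool -> d)} | 2 pending]
  clash: (c -> d) vs List d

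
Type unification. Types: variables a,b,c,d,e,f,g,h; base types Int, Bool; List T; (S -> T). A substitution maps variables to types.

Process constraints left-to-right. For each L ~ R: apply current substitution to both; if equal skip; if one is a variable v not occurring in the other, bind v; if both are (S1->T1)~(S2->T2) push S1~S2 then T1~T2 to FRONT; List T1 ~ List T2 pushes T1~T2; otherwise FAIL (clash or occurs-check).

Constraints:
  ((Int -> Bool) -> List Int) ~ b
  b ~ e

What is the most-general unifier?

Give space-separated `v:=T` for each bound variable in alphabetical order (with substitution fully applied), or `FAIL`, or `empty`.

Answer: b:=((Int -> Bool) -> List Int) e:=((Int -> Bool) -> List Int)

Derivation:
step 1: unify ((Int -> Bool) -> List Int) ~ b  [subst: {-} | 1 pending]
  bind b := ((Int -> Bool) -> List Int)
step 2: unify ((Int -> Bool) -> List Int) ~ e  [subst: {b:=((Int -> Bool) -> List Int)} | 0 pending]
  bind e := ((Int -> Bool) -> List Int)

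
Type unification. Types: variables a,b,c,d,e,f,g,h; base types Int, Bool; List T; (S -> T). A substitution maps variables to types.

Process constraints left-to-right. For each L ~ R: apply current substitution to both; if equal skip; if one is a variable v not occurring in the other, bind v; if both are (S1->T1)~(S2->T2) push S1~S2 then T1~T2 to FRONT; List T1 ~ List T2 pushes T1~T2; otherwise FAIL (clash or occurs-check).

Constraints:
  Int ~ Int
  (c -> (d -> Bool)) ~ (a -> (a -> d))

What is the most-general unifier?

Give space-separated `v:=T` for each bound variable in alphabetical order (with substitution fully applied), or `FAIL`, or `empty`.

step 1: unify Int ~ Int  [subst: {-} | 1 pending]
  -> identical, skip
step 2: unify (c -> (d -> Bool)) ~ (a -> (a -> d))  [subst: {-} | 0 pending]
  -> decompose arrow: push c~a, (d -> Bool)~(a -> d)
step 3: unify c ~ a  [subst: {-} | 1 pending]
  bind c := a
step 4: unify (d -> Bool) ~ (a -> d)  [subst: {c:=a} | 0 pending]
  -> decompose arrow: push d~a, Bool~d
step 5: unify d ~ a  [subst: {c:=a} | 1 pending]
  bind d := a
step 6: unify Bool ~ a  [subst: {c:=a, d:=a} | 0 pending]
  bind a := Bool

Answer: a:=Bool c:=Bool d:=Bool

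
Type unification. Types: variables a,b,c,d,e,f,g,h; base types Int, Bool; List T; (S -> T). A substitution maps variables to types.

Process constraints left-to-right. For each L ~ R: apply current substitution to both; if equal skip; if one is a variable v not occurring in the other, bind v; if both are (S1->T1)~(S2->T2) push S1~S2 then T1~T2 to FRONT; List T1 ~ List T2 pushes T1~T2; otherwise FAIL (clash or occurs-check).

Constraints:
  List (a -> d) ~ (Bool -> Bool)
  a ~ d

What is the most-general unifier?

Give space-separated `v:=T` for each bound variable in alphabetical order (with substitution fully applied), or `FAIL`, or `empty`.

step 1: unify List (a -> d) ~ (Bool -> Bool)  [subst: {-} | 1 pending]
  clash: List (a -> d) vs (Bool -> Bool)

Answer: FAIL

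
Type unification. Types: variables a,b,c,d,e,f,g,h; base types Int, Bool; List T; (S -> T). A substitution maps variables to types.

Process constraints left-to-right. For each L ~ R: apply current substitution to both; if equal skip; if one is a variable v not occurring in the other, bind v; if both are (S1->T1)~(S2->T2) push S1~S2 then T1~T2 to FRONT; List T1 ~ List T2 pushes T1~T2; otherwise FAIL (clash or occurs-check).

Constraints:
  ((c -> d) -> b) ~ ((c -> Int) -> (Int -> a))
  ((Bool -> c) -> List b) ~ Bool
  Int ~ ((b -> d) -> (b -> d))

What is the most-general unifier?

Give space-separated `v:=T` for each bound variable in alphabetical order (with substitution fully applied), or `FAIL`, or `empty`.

Answer: FAIL

Derivation:
step 1: unify ((c -> d) -> b) ~ ((c -> Int) -> (Int -> a))  [subst: {-} | 2 pending]
  -> decompose arrow: push (c -> d)~(c -> Int), b~(Int -> a)
step 2: unify (c -> d) ~ (c -> Int)  [subst: {-} | 3 pending]
  -> decompose arrow: push c~c, d~Int
step 3: unify c ~ c  [subst: {-} | 4 pending]
  -> identical, skip
step 4: unify d ~ Int  [subst: {-} | 3 pending]
  bind d := Int
step 5: unify b ~ (Int -> a)  [subst: {d:=Int} | 2 pending]
  bind b := (Int -> a)
step 6: unify ((Bool -> c) -> List (Int -> a)) ~ Bool  [subst: {d:=Int, b:=(Int -> a)} | 1 pending]
  clash: ((Bool -> c) -> List (Int -> a)) vs Bool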